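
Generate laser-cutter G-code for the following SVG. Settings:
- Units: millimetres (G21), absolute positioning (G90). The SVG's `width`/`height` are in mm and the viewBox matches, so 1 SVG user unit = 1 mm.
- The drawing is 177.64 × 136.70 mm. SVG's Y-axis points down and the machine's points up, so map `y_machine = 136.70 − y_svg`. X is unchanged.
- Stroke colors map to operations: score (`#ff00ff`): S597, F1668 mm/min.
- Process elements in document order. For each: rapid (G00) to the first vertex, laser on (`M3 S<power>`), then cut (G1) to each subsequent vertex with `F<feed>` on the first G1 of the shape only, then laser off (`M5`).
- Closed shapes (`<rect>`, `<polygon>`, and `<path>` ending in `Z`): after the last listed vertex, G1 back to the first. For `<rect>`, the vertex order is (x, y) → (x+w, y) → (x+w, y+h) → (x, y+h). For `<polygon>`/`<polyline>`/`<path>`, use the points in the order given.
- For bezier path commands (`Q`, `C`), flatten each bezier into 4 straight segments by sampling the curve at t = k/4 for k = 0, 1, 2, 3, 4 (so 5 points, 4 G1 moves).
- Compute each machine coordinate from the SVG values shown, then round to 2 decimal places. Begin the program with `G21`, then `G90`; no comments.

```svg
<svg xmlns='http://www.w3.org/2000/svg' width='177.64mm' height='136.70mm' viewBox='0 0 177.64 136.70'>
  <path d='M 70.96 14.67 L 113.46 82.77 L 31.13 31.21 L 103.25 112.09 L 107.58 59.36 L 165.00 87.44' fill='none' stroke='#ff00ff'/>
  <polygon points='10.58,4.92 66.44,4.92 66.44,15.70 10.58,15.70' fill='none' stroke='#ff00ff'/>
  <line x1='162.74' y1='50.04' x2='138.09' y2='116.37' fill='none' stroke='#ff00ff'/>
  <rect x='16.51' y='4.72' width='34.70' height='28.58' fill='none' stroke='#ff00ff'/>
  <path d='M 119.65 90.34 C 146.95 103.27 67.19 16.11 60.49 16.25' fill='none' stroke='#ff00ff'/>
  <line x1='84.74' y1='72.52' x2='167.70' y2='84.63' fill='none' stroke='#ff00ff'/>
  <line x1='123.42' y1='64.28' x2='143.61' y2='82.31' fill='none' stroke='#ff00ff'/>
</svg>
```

G21
G90
G00 X70.96 Y122.03
M3 S597
G1 X113.46 Y53.93 F1668
G1 X31.13 Y105.49
G1 X103.25 Y24.61
G1 X107.58 Y77.34
G1 X165.00 Y49.26
M5
G00 X10.58 Y131.78
M3 S597
G1 X66.44 Y131.78 F1668
G1 X66.44 Y121.00
G1 X10.58 Y121.00
G1 X10.58 Y131.78
M5
G00 X162.74 Y86.66
M3 S597
G1 X138.09 Y20.33 F1668
M5
G00 X16.51 Y131.98
M3 S597
G1 X51.21 Y131.98 F1668
G1 X51.21 Y103.40
G1 X16.51 Y103.40
G1 X16.51 Y131.98
M5
G00 X119.65 Y46.36
M3 S597
G1 X122.87 Y52.50 F1668
G1 X102.82 Y78.61
G1 X76.40 Y107.11
G1 X60.49 Y120.45
M5
G00 X84.74 Y64.18
M3 S597
G1 X167.70 Y52.07 F1668
M5
G00 X123.42 Y72.42
M3 S597
G1 X143.61 Y54.39 F1668
M5

viewBox `0 0 177.64 136.70` with mm width/height → 1 unit = 1 mm. Flip: y_m = 136.70 − y_svg.

**Shape 1** — `<path>` open polyline, stroke `#ff00ff` → score (S597, F1668). Machine vertices: (70.96,122.03) → (113.46,53.93) → (31.13,105.49) → (103.25,24.61) → (107.58,77.34) → (165.00,49.26). Open path.

**Shape 2** — `<polygon>` rectangle, stroke `#ff00ff` → score (S597, F1668). Machine vertices: (10.58,131.78) → (66.44,131.78) → (66.44,121.00) → (10.58,121.00) → (10.58,131.78). Closed: final G1 returns to the first vertex.

**Shape 3** — `<line>` line segment, stroke `#ff00ff` → score (S597, F1668). Machine vertices: (162.74,86.66) → (138.09,20.33). Open path.

**Shape 4** — `<rect>` rectangle, stroke `#ff00ff` → score (S597, F1668). Machine vertices: (16.51,131.98) → (51.21,131.98) → (51.21,103.40) → (16.51,103.40) → (16.51,131.98). Closed: final G1 returns to the first vertex.

**Shape 5** — `<path>` cubic bezier, stroke `#ff00ff` → score (S597, F1668). Control points (SVG): P0=(119.65,90.34), P1=(146.95,103.27), P2=(67.19,16.11), P3=(60.49,16.25); sampled at t=k/4. Machine vertices: (119.65,46.36) → (122.87,52.50) → (102.82,78.61) → (76.40,107.11) → (60.49,120.45). Open path.

**Shape 6** — `<line>` line segment, stroke `#ff00ff` → score (S597, F1668). Machine vertices: (84.74,64.18) → (167.70,52.07). Open path.

**Shape 7** — `<line>` line segment, stroke `#ff00ff` → score (S597, F1668). Machine vertices: (123.42,72.42) → (143.61,54.39). Open path.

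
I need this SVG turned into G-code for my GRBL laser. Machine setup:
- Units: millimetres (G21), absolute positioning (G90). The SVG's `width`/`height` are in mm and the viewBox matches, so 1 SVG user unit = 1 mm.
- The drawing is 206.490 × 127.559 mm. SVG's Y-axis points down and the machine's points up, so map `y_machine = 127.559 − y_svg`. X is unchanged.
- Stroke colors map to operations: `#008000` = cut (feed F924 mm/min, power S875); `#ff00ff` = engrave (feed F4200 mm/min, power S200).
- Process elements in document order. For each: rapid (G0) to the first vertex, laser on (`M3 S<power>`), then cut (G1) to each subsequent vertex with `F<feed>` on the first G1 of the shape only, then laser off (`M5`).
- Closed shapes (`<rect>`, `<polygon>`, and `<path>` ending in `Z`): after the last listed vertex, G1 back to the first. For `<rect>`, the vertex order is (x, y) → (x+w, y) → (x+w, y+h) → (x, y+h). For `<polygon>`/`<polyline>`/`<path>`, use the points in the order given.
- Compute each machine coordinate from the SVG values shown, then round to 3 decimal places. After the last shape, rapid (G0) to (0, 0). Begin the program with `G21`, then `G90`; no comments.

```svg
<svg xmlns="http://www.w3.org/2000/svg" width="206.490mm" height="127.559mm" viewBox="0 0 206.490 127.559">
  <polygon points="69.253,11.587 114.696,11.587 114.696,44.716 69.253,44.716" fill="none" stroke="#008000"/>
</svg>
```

G21
G90
G0 X69.253 Y115.972
M3 S875
G1 X114.696 Y115.972 F924
G1 X114.696 Y82.843
G1 X69.253 Y82.843
G1 X69.253 Y115.972
M5
G0 X0.000 Y0.000

1 u = 1 mm; y_m = 127.559 − y.

[1] `<polygon>` rectangle, #008000→cut S875 F924: (69.253,115.972) → (114.696,115.972) → (114.696,82.843) → (69.253,82.843) → (69.253,115.972) (closed)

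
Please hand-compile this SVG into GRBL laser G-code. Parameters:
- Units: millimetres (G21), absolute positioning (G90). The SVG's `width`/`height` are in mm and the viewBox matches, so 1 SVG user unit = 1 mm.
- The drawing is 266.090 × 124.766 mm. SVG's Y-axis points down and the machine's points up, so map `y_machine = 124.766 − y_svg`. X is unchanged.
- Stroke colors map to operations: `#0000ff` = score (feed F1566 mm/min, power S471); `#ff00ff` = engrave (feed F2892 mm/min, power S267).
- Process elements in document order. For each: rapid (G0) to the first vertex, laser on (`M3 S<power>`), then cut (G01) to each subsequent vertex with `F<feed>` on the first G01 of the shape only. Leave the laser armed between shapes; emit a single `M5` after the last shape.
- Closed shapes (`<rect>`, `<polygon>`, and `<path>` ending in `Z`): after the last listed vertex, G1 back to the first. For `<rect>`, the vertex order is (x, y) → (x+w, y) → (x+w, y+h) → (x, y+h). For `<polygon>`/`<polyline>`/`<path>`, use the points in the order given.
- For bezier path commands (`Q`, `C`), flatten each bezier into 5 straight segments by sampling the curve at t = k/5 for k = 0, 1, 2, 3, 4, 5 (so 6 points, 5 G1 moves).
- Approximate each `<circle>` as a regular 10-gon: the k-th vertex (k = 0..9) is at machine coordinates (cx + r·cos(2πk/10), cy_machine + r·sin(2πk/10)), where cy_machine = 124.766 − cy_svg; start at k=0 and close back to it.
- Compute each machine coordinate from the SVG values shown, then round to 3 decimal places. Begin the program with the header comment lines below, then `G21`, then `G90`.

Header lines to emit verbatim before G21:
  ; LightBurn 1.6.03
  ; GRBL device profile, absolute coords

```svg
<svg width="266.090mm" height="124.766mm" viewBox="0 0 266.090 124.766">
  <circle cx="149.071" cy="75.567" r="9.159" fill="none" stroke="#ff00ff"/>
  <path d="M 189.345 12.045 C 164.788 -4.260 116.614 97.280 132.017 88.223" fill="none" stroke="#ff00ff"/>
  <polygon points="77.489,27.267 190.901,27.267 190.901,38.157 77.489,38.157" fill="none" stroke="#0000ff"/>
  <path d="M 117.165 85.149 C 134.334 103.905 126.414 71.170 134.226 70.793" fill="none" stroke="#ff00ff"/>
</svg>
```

; LightBurn 1.6.03
; GRBL device profile, absolute coords
G21
G90
G0 X158.230 Y49.199
M3 S267
G01 X156.481 Y54.583 F2892
G01 X151.901 Y57.910
G01 X146.241 Y57.910
G01 X141.661 Y54.583
G01 X139.912 Y49.199
G01 X141.661 Y43.815
G01 X146.241 Y40.488
G01 X151.901 Y40.488
G01 X156.481 Y43.815
G01 X158.230 Y49.199
G0 X189.345 Y112.721
M3 S267
G01 X172.474 Y110.190 F2892
G01 X154.121 Y90.342
G01 X138.470 Y64.141
G01 X129.707 Y42.553
G01 X132.017 Y36.543
G0 X77.489 Y97.499
M3 S471
G01 X190.901 Y97.499 F1566
G01 X190.901 Y86.609
G01 X77.489 Y86.609
G01 X77.489 Y97.499
G0 X117.165 Y39.617
M3 S267
G01 X124.782 Y33.872 F2892
G01 X128.338 Y36.459
G01 X129.790 Y43.355
G01 X131.100 Y50.535
G01 X134.226 Y53.973
M5

Since the viewBox matches the mm dimensions, user units are millimetres directly. The only transform is the Y-flip y_m = 124.766 − y_svg.

Shape 1 is a circle drawn with `<circle>`. Its stroke #ff00ff means engrave at S267, F2892. After flipping Y the toolpath is (158.230,49.199) → (156.481,54.583) → (151.901,57.910) → (146.241,57.910) → (141.661,54.583) → (139.912,49.199) → (141.661,43.815) → (146.241,40.488) → (151.901,40.488) → (156.481,43.815) → (158.230,49.199), returning to the start.

Shape 2 is a cubic bezier drawn with `<path>`. Its stroke #ff00ff means engrave at S267, F2892. After flipping Y the toolpath is (189.345,112.721) → (172.474,110.190) → (154.121,90.342) → (138.470,64.141) → (129.707,42.553) → (132.017,36.543).

Shape 3 is a rectangle drawn with `<polygon>`. Its stroke #0000ff means score at S471, F1566. After flipping Y the toolpath is (77.489,97.499) → (190.901,97.499) → (190.901,86.609) → (77.489,86.609) → (77.489,97.499), returning to the start.

Shape 4 is a cubic bezier drawn with `<path>`. Its stroke #ff00ff means engrave at S267, F2892. After flipping Y the toolpath is (117.165,39.617) → (124.782,33.872) → (128.338,36.459) → (129.790,43.355) → (131.100,50.535) → (134.226,53.973).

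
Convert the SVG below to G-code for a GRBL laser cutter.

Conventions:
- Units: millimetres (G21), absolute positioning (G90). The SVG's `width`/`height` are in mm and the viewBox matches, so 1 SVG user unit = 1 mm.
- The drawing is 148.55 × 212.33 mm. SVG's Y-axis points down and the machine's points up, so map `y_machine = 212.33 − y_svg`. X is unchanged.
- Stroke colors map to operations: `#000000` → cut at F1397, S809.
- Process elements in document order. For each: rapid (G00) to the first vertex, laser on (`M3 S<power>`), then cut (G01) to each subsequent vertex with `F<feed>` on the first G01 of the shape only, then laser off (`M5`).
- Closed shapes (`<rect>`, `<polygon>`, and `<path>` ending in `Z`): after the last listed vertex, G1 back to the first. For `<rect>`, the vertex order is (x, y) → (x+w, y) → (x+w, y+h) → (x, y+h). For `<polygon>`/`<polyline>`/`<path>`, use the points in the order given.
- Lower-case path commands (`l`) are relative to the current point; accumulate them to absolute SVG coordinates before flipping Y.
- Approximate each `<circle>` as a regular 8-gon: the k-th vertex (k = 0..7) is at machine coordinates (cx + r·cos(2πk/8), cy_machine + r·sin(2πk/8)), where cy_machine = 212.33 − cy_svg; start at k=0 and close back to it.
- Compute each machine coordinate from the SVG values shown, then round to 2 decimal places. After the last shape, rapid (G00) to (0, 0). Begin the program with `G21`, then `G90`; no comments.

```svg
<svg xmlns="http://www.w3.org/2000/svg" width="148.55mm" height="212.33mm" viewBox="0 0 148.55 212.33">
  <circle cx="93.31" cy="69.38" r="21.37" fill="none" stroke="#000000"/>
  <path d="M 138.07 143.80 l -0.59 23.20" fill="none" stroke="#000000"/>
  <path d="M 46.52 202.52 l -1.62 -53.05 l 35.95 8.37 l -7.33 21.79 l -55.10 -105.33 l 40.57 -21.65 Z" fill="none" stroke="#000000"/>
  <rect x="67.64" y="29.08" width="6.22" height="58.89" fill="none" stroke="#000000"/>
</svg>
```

Since the viewBox matches the mm dimensions, user units are millimetres directly. The only transform is the Y-flip y_m = 212.33 − y_svg.

Shape 1 is a circle drawn with `<circle>`. Its stroke #000000 means cut at S809, F1397. After flipping Y the toolpath is (114.68,142.95) → (108.42,158.06) → (93.31,164.32) → (78.20,158.06) → (71.94,142.95) → (78.20,127.84) → (93.31,121.58) → (108.42,127.84) → (114.68,142.95), returning to the start.

Shape 2 is a line segment drawn with `<path>`. Its stroke #000000 means cut at S809, F1397. After flipping Y the toolpath is (138.07,68.53) → (137.48,45.33).

Shape 3 is a closed polygon drawn with `<path>`. Its stroke #000000 means cut at S809, F1397. After flipping Y the toolpath is (46.52,9.81) → (44.90,62.86) → (80.85,54.49) → (73.52,32.70) → (18.42,138.03) → (58.99,159.68) → (46.52,9.81), returning to the start.

Shape 4 is a rectangle drawn with `<rect>`. Its stroke #000000 means cut at S809, F1397. After flipping Y the toolpath is (67.64,183.25) → (73.86,183.25) → (73.86,124.36) → (67.64,124.36) → (67.64,183.25), returning to the start.

G21
G90
G00 X114.68 Y142.95
M3 S809
G01 X108.42 Y158.06 F1397
G01 X93.31 Y164.32
G01 X78.20 Y158.06
G01 X71.94 Y142.95
G01 X78.20 Y127.84
G01 X93.31 Y121.58
G01 X108.42 Y127.84
G01 X114.68 Y142.95
M5
G00 X138.07 Y68.53
M3 S809
G01 X137.48 Y45.33 F1397
M5
G00 X46.52 Y9.81
M3 S809
G01 X44.90 Y62.86 F1397
G01 X80.85 Y54.49
G01 X73.52 Y32.70
G01 X18.42 Y138.03
G01 X58.99 Y159.68
G01 X46.52 Y9.81
M5
G00 X67.64 Y183.25
M3 S809
G01 X73.86 Y183.25 F1397
G01 X73.86 Y124.36
G01 X67.64 Y124.36
G01 X67.64 Y183.25
M5
G00 X0.00 Y0.00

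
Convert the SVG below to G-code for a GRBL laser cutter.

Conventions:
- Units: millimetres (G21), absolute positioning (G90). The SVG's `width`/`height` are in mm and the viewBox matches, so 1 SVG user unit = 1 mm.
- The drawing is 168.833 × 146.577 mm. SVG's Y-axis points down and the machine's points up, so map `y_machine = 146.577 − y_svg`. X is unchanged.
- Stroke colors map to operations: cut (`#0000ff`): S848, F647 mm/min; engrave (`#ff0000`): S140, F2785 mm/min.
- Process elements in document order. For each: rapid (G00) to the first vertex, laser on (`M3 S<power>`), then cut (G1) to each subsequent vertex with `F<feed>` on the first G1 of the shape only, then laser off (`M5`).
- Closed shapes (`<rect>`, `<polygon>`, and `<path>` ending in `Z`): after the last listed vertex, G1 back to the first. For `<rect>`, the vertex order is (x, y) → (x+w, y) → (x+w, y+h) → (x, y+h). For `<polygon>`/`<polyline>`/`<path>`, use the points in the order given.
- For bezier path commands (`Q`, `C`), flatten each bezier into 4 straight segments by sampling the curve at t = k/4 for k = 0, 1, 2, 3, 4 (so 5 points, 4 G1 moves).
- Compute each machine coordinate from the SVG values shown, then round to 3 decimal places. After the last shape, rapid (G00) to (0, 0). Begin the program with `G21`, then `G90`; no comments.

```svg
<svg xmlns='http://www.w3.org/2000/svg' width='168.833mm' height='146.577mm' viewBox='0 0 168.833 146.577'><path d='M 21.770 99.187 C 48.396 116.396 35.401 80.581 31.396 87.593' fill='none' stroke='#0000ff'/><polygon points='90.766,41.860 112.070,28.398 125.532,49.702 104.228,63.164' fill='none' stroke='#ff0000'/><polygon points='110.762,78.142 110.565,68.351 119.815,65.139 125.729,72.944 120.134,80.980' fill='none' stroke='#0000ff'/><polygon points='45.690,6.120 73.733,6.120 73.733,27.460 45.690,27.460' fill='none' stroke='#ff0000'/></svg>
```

1 u = 1 mm; y_m = 146.577 − y.

[1] `<path>` cubic bezier, #0000ff→cut S848 F647: (21.770,47.390) → (35.070,42.928) → (38.070,49.363) → (35.326,57.711) → (31.396,58.984)

[2] `<polygon>` regular polygon, #ff0000→engrave S140 F2785: (90.766,104.717) → (112.070,118.179) → (125.532,96.875) → (104.228,83.413) → (90.766,104.717) (closed)

[3] `<polygon>` regular polygon, #0000ff→cut S848 F647: (110.762,68.435) → (110.565,78.226) → (119.815,81.438) → (125.729,73.633) → (120.134,65.597) → (110.762,68.435) (closed)

[4] `<polygon>` rectangle, #ff0000→engrave S140 F2785: (45.690,140.457) → (73.733,140.457) → (73.733,119.117) → (45.690,119.117) → (45.690,140.457) (closed)

G21
G90
G00 X21.770 Y47.390
M3 S848
G1 X35.070 Y42.928 F647
G1 X38.070 Y49.363
G1 X35.326 Y57.711
G1 X31.396 Y58.984
M5
G00 X90.766 Y104.717
M3 S140
G1 X112.070 Y118.179 F2785
G1 X125.532 Y96.875
G1 X104.228 Y83.413
G1 X90.766 Y104.717
M5
G00 X110.762 Y68.435
M3 S848
G1 X110.565 Y78.226 F647
G1 X119.815 Y81.438
G1 X125.729 Y73.633
G1 X120.134 Y65.597
G1 X110.762 Y68.435
M5
G00 X45.690 Y140.457
M3 S140
G1 X73.733 Y140.457 F2785
G1 X73.733 Y119.117
G1 X45.690 Y119.117
G1 X45.690 Y140.457
M5
G00 X0.000 Y0.000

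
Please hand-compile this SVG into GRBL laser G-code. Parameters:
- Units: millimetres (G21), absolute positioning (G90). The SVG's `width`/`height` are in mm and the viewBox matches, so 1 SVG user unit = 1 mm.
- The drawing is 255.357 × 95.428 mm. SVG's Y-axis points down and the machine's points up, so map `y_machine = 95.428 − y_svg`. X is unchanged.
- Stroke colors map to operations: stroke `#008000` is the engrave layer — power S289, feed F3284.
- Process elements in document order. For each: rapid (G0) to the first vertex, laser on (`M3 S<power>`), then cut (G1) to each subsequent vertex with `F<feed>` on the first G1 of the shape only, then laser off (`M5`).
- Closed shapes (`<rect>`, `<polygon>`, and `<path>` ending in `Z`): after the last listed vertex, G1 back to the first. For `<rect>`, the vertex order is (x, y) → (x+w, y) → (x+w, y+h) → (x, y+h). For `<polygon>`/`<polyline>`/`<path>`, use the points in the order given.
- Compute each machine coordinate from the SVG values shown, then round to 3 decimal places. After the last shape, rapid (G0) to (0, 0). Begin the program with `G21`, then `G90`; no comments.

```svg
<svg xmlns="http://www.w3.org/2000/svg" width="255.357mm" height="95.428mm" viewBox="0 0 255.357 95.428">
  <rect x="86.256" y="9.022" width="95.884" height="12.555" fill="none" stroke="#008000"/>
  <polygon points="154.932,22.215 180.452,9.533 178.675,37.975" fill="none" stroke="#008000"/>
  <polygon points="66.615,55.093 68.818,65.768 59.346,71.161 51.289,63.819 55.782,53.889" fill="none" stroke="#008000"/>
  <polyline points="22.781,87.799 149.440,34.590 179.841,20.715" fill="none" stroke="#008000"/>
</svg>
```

viewBox `0 0 255.357 95.428` with mm width/height → 1 unit = 1 mm. Flip: y_m = 95.428 − y_svg.

**Shape 1** — `<rect>` rectangle, stroke `#008000` → engrave (S289, F3284). Machine vertices: (86.256,86.406) → (182.140,86.406) → (182.140,73.851) → (86.256,73.851) → (86.256,86.406). Closed: final G1 returns to the first vertex.

**Shape 2** — `<polygon>` regular polygon, stroke `#008000` → engrave (S289, F3284). Machine vertices: (154.932,73.213) → (180.452,85.895) → (178.675,57.453) → (154.932,73.213). Closed: final G1 returns to the first vertex.

**Shape 3** — `<polygon>` regular polygon, stroke `#008000` → engrave (S289, F3284). Machine vertices: (66.615,40.335) → (68.818,29.660) → (59.346,24.267) → (51.289,31.609) → (55.782,41.539) → (66.615,40.335). Closed: final G1 returns to the first vertex.

**Shape 4** — `<polyline>` open polyline, stroke `#008000` → engrave (S289, F3284). Machine vertices: (22.781,7.629) → (149.440,60.838) → (179.841,74.713). Open path.

G21
G90
G0 X86.256 Y86.406
M3 S289
G1 X182.140 Y86.406 F3284
G1 X182.140 Y73.851
G1 X86.256 Y73.851
G1 X86.256 Y86.406
M5
G0 X154.932 Y73.213
M3 S289
G1 X180.452 Y85.895 F3284
G1 X178.675 Y57.453
G1 X154.932 Y73.213
M5
G0 X66.615 Y40.335
M3 S289
G1 X68.818 Y29.660 F3284
G1 X59.346 Y24.267
G1 X51.289 Y31.609
G1 X55.782 Y41.539
G1 X66.615 Y40.335
M5
G0 X22.781 Y7.629
M3 S289
G1 X149.440 Y60.838 F3284
G1 X179.841 Y74.713
M5
G0 X0.000 Y0.000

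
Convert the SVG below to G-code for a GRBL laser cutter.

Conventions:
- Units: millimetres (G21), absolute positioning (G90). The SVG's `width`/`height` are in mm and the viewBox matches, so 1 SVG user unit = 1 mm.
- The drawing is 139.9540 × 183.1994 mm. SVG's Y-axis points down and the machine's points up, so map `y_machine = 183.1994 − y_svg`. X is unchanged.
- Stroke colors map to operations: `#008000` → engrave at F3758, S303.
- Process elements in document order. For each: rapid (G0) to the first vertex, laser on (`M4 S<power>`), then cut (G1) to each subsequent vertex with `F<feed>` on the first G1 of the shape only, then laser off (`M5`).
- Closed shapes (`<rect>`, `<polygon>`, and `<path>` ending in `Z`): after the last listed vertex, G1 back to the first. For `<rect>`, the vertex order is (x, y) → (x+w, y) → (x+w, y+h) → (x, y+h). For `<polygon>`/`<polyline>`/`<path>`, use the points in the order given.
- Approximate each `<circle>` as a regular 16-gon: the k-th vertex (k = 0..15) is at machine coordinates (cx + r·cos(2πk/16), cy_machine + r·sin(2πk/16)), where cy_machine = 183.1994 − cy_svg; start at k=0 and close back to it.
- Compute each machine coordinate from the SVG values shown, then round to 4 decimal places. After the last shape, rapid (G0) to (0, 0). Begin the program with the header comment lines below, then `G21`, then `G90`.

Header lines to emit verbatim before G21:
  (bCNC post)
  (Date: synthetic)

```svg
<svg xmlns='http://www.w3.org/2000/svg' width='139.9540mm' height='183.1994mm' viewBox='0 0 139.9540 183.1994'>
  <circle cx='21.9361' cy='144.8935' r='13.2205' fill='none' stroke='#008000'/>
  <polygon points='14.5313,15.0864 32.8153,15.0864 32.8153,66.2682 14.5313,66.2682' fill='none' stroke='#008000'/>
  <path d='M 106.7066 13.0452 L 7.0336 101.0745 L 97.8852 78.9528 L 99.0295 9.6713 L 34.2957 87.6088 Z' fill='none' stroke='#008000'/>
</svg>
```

(bCNC post)
(Date: synthetic)
G21
G90
G0 X35.1566 Y38.3059
M4 S303
G1 X34.1502 Y43.3652 F3758
G1 X31.2844 Y47.6542
G1 X26.9954 Y50.5200
G1 X21.9361 Y51.5264
G1 X16.8768 Y50.5200
G1 X12.5878 Y47.6542
G1 X9.7220 Y43.3652
G1 X8.7156 Y38.3059
G1 X9.7220 Y33.2466
G1 X12.5878 Y28.9576
G1 X16.8768 Y26.0918
G1 X21.9361 Y25.0854
G1 X26.9954 Y26.0918
G1 X31.2844 Y28.9576
G1 X34.1502 Y33.2466
G1 X35.1566 Y38.3059
M5
G0 X14.5313 Y168.1130
M4 S303
G1 X32.8153 Y168.1130 F3758
G1 X32.8153 Y116.9312
G1 X14.5313 Y116.9312
G1 X14.5313 Y168.1130
M5
G0 X106.7066 Y170.1542
M4 S303
G1 X7.0336 Y82.1249 F3758
G1 X97.8852 Y104.2466
G1 X99.0295 Y173.5281
G1 X34.2957 Y95.5906
G1 X106.7066 Y170.1542
M5
G0 X0.0000 Y0.0000

Since the viewBox matches the mm dimensions, user units are millimetres directly. The only transform is the Y-flip y_m = 183.1994 − y_svg.

Shape 1 is a circle drawn with `<circle>`. Its stroke #008000 means engrave at S303, F3758. After flipping Y the toolpath is (35.1566,38.3059) → (34.1502,43.3652) → (31.2844,47.6542) → (26.9954,50.5200) → (21.9361,51.5264) → (16.8768,50.5200) → (12.5878,47.6542) → (9.7220,43.3652) → (8.7156,38.3059) → (9.7220,33.2466) → (12.5878,28.9576) → (16.8768,26.0918) → (21.9361,25.0854) → (26.9954,26.0918) → (31.2844,28.9576) → (34.1502,33.2466) → (35.1566,38.3059), returning to the start.

Shape 2 is a rectangle drawn with `<polygon>`. Its stroke #008000 means engrave at S303, F3758. After flipping Y the toolpath is (14.5313,168.1130) → (32.8153,168.1130) → (32.8153,116.9312) → (14.5313,116.9312) → (14.5313,168.1130), returning to the start.

Shape 3 is a closed polygon drawn with `<path>`. Its stroke #008000 means engrave at S303, F3758. After flipping Y the toolpath is (106.7066,170.1542) → (7.0336,82.1249) → (97.8852,104.2466) → (99.0295,173.5281) → (34.2957,95.5906) → (106.7066,170.1542), returning to the start.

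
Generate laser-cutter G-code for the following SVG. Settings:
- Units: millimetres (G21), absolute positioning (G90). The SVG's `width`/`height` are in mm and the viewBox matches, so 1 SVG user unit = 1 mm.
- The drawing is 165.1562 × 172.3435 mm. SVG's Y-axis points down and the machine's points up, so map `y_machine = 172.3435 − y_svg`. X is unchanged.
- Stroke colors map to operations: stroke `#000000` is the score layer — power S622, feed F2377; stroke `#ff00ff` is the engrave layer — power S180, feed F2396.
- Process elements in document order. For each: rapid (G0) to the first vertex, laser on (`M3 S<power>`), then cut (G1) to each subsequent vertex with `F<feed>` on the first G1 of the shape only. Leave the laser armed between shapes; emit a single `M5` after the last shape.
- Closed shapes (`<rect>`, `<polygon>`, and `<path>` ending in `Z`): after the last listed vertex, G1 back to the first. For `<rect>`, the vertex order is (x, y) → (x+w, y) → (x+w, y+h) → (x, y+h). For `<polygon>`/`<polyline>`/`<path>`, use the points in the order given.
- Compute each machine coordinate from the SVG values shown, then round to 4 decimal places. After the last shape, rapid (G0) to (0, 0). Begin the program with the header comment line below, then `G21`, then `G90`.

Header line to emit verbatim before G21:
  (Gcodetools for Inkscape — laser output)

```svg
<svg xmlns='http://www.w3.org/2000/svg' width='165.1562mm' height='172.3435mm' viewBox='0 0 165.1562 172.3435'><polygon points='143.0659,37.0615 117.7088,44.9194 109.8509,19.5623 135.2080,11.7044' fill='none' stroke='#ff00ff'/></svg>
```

Since the viewBox matches the mm dimensions, user units are millimetres directly. The only transform is the Y-flip y_m = 172.3435 − y_svg.

Shape 1 is a regular polygon drawn with `<polygon>`. Its stroke #ff00ff means engrave at S180, F2396. After flipping Y the toolpath is (143.0659,135.2820) → (117.7088,127.4241) → (109.8509,152.7812) → (135.2080,160.6391) → (143.0659,135.2820), returning to the start.

(Gcodetools for Inkscape — laser output)
G21
G90
G0 X143.0659 Y135.2820
M3 S180
G1 X117.7088 Y127.4241 F2396
G1 X109.8509 Y152.7812
G1 X135.2080 Y160.6391
G1 X143.0659 Y135.2820
M5
G0 X0.0000 Y0.0000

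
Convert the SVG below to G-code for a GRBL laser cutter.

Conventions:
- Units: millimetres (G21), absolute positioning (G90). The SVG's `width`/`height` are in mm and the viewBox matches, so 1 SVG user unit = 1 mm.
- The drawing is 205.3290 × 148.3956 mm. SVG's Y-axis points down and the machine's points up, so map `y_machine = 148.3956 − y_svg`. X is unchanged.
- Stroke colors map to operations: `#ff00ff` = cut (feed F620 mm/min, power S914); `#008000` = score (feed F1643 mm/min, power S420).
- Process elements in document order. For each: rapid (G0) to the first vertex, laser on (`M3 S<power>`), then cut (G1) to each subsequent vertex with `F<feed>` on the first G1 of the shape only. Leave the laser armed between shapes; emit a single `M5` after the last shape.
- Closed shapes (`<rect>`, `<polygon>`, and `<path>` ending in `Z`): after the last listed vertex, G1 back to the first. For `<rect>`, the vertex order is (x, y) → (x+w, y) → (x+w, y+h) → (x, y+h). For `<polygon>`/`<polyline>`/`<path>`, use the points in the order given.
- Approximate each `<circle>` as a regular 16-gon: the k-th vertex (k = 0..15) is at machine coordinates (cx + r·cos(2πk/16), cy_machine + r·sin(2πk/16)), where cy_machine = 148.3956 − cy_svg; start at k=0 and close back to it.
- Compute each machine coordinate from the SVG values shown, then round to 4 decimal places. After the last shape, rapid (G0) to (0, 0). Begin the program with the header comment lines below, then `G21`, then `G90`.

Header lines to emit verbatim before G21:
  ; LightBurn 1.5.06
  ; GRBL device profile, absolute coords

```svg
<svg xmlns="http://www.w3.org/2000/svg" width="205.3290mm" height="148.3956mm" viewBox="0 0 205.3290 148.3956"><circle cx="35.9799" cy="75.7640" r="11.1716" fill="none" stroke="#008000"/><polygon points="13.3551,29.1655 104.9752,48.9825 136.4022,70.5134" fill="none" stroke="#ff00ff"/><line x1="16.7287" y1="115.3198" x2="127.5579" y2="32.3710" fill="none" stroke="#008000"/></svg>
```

; LightBurn 1.5.06
; GRBL device profile, absolute coords
G21
G90
G0 X47.1515 Y72.6316
M3 S420
G1 X46.3011 Y76.9068 F1643
G1 X43.8794 Y80.5311
G1 X40.2551 Y82.9528
G1 X35.9799 Y83.8032
G1 X31.7047 Y82.9528
G1 X28.0804 Y80.5311
G1 X25.6587 Y76.9068
G1 X24.8083 Y72.6316
G1 X25.6587 Y68.3564
G1 X28.0804 Y64.7321
G1 X31.7047 Y62.3104
G1 X35.9799 Y61.4600
G1 X40.2551 Y62.3104
G1 X43.8794 Y64.7321
G1 X46.3011 Y68.3564
G1 X47.1515 Y72.6316
G0 X13.3551 Y119.2301
M3 S914
G1 X104.9752 Y99.4131 F620
G1 X136.4022 Y77.8822
G1 X13.3551 Y119.2301
G0 X16.7287 Y33.0758
M3 S420
G1 X127.5579 Y116.0246 F1643
M5
G0 X0.0000 Y0.0000

1 u = 1 mm; y_m = 148.3956 − y.

[1] `<circle>` circle, #008000→score S420 F1643: (47.1515,72.6316) → (46.3011,76.9068) → (43.8794,80.5311) → (40.2551,82.9528) → (35.9799,83.8032) → (31.7047,82.9528) → (28.0804,80.5311) → (25.6587,76.9068) → (24.8083,72.6316) → (25.6587,68.3564) → (28.0804,64.7321) → (31.7047,62.3104) → (35.9799,61.4600) → (40.2551,62.3104) → (43.8794,64.7321) → (46.3011,68.3564) → (47.1515,72.6316) (closed)

[2] `<polygon>` closed polygon, #ff00ff→cut S914 F620: (13.3551,119.2301) → (104.9752,99.4131) → (136.4022,77.8822) → (13.3551,119.2301) (closed)

[3] `<line>` line segment, #008000→score S420 F1643: (16.7287,33.0758) → (127.5579,116.0246)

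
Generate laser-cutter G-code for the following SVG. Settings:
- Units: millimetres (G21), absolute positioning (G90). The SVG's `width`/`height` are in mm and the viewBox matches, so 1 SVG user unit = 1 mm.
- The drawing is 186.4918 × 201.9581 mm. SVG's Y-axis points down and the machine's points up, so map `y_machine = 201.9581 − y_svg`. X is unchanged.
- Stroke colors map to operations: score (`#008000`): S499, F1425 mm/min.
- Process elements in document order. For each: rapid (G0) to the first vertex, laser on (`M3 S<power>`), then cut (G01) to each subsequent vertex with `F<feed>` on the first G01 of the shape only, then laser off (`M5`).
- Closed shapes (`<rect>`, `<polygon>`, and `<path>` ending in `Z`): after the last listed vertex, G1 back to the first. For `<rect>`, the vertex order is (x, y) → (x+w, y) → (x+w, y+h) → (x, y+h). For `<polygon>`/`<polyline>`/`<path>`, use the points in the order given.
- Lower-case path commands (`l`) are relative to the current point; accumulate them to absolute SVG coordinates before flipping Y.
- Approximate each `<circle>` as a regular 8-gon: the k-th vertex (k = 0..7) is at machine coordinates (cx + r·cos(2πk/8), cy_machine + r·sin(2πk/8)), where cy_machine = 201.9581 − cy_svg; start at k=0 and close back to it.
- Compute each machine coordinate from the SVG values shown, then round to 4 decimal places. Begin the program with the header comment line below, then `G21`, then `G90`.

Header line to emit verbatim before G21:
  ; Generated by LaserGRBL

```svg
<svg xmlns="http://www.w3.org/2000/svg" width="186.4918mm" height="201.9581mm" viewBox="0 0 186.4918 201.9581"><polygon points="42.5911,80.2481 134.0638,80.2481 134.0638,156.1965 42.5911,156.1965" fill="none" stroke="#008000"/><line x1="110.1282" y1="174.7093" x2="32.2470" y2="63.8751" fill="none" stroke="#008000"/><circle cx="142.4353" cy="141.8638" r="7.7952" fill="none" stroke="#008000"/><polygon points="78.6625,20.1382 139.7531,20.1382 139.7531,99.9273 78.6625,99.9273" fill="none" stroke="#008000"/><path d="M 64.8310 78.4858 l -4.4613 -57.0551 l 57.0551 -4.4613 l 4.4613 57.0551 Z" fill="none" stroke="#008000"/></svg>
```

; Generated by LaserGRBL
G21
G90
G0 X42.5911 Y121.7100
M3 S499
G01 X134.0638 Y121.7100 F1425
G01 X134.0638 Y45.7616
G01 X42.5911 Y45.7616
G01 X42.5911 Y121.7100
M5
G0 X110.1282 Y27.2488
M3 S499
G01 X32.2470 Y138.0830 F1425
M5
G0 X150.2305 Y60.0943
M3 S499
G01 X147.9473 Y65.6063 F1425
G01 X142.4353 Y67.8895
G01 X136.9233 Y65.6063
G01 X134.6401 Y60.0943
G01 X136.9233 Y54.5823
G01 X142.4353 Y52.2991
G01 X147.9473 Y54.5823
G01 X150.2305 Y60.0943
M5
G0 X78.6625 Y181.8199
M3 S499
G01 X139.7531 Y181.8199 F1425
G01 X139.7531 Y102.0308
G01 X78.6625 Y102.0308
G01 X78.6625 Y181.8199
M5
G0 X64.8310 Y123.4723
M3 S499
G01 X60.3697 Y180.5274 F1425
G01 X117.4248 Y184.9887
G01 X121.8861 Y127.9336
G01 X64.8310 Y123.4723
M5

1 u = 1 mm; y_m = 201.9581 − y.

[1] `<polygon>` rectangle, #008000→score S499 F1425: (42.5911,121.7100) → (134.0638,121.7100) → (134.0638,45.7616) → (42.5911,45.7616) → (42.5911,121.7100) (closed)

[2] `<line>` line segment, #008000→score S499 F1425: (110.1282,27.2488) → (32.2470,138.0830)

[3] `<circle>` circle, #008000→score S499 F1425: (150.2305,60.0943) → (147.9473,65.6063) → (142.4353,67.8895) → (136.9233,65.6063) → (134.6401,60.0943) → (136.9233,54.5823) → (142.4353,52.2991) → (147.9473,54.5823) → (150.2305,60.0943) (closed)

[4] `<polygon>` rectangle, #008000→score S499 F1425: (78.6625,181.8199) → (139.7531,181.8199) → (139.7531,102.0308) → (78.6625,102.0308) → (78.6625,181.8199) (closed)

[5] `<path>` regular polygon, #008000→score S499 F1425: (64.8310,123.4723) → (60.3697,180.5274) → (117.4248,184.9887) → (121.8861,127.9336) → (64.8310,123.4723) (closed)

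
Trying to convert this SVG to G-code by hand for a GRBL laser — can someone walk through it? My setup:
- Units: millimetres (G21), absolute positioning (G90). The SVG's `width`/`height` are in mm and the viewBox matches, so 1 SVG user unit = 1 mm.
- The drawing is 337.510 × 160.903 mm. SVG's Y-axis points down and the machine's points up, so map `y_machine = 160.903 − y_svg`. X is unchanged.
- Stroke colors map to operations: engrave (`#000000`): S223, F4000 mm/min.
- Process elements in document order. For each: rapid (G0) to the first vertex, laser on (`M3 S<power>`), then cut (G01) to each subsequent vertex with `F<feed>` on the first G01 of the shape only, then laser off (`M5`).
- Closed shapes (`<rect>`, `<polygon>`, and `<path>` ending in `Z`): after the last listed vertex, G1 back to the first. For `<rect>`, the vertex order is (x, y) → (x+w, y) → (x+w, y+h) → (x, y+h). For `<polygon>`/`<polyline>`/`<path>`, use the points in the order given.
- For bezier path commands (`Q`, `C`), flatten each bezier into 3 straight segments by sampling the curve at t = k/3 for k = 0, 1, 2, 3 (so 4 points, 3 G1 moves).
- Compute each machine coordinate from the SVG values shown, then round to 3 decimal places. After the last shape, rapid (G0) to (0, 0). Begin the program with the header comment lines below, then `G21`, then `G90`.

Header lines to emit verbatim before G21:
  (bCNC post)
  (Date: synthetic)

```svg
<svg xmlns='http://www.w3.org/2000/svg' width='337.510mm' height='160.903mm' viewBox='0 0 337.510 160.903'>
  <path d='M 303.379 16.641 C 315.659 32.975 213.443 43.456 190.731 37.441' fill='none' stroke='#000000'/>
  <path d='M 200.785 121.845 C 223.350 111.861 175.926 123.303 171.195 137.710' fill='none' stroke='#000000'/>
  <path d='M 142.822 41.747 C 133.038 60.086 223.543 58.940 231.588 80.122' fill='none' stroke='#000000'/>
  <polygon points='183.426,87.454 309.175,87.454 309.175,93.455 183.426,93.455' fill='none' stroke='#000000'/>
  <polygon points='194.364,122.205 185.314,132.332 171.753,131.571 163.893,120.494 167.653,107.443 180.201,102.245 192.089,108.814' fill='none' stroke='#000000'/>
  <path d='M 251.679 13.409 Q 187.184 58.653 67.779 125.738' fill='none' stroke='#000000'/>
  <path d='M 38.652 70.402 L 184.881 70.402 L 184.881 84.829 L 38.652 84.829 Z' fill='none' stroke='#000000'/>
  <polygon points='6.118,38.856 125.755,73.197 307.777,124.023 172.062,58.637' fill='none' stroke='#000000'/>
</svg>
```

(bCNC post)
(Date: synthetic)
G21
G90
G0 X303.379 Y144.262
M3 S223
G01 X284.679 Y130.273 F4000
G01 X232.759 Y122.551
G01 X190.731 Y123.462
M5
G0 X200.785 Y39.058
M3 S223
G01 X204.194 Y42.584 F4000
G01 X185.984 Y35.928
G01 X171.195 Y23.193
M5
G0 X142.822 Y119.156
M3 S223
G01 X159.699 Y105.763 F4000
G01 X202.825 Y96.069
G01 X231.588 Y80.781
M5
G0 X183.426 Y73.449
M3 S223
G01 X309.175 Y73.449 F4000
G01 X309.175 Y67.448
G01 X183.426 Y67.448
G01 X183.426 Y73.449
M5
G0 X194.364 Y38.698
M3 S223
G01 X185.314 Y28.571 F4000
G01 X171.753 Y29.332
G01 X163.893 Y40.409
G01 X167.653 Y53.460
G01 X180.201 Y58.658
G01 X192.089 Y52.089
G01 X194.364 Y38.698
M5
G0 X251.679 Y147.494
M3 S223
G01 X202.581 Y114.905 F4000
G01 X141.281 Y77.462
G01 X67.779 Y35.165
M5
G0 X38.652 Y90.501
M3 S223
G01 X184.881 Y90.501 F4000
G01 X184.881 Y76.074
G01 X38.652 Y76.074
G01 X38.652 Y90.501
M5
G0 X6.118 Y122.047
M3 S223
G01 X125.755 Y87.706 F4000
G01 X307.777 Y36.880
G01 X172.062 Y102.266
G01 X6.118 Y122.047
M5
G0 X0.000 Y0.000

1 u = 1 mm; y_m = 160.903 − y.

[1] `<path>` cubic bezier, #000000→engrave S223 F4000: (303.379,144.262) → (284.679,130.273) → (232.759,122.551) → (190.731,123.462)

[2] `<path>` cubic bezier, #000000→engrave S223 F4000: (200.785,39.058) → (204.194,42.584) → (185.984,35.928) → (171.195,23.193)

[3] `<path>` cubic bezier, #000000→engrave S223 F4000: (142.822,119.156) → (159.699,105.763) → (202.825,96.069) → (231.588,80.781)

[4] `<polygon>` rectangle, #000000→engrave S223 F4000: (183.426,73.449) → (309.175,73.449) → (309.175,67.448) → (183.426,67.448) → (183.426,73.449) (closed)

[5] `<polygon>` regular polygon, #000000→engrave S223 F4000: (194.364,38.698) → (185.314,28.571) → (171.753,29.332) → (163.893,40.409) → (167.653,53.460) → (180.201,58.658) → (192.089,52.089) → (194.364,38.698) (closed)

[6] `<path>` quadratic bezier, #000000→engrave S223 F4000: (251.679,147.494) → (202.581,114.905) → (141.281,77.462) → (67.779,35.165)

[7] `<path>` rectangle, #000000→engrave S223 F4000: (38.652,90.501) → (184.881,90.501) → (184.881,76.074) → (38.652,76.074) → (38.652,90.501) (closed)

[8] `<polygon>` closed polygon, #000000→engrave S223 F4000: (6.118,122.047) → (125.755,87.706) → (307.777,36.880) → (172.062,102.266) → (6.118,122.047) (closed)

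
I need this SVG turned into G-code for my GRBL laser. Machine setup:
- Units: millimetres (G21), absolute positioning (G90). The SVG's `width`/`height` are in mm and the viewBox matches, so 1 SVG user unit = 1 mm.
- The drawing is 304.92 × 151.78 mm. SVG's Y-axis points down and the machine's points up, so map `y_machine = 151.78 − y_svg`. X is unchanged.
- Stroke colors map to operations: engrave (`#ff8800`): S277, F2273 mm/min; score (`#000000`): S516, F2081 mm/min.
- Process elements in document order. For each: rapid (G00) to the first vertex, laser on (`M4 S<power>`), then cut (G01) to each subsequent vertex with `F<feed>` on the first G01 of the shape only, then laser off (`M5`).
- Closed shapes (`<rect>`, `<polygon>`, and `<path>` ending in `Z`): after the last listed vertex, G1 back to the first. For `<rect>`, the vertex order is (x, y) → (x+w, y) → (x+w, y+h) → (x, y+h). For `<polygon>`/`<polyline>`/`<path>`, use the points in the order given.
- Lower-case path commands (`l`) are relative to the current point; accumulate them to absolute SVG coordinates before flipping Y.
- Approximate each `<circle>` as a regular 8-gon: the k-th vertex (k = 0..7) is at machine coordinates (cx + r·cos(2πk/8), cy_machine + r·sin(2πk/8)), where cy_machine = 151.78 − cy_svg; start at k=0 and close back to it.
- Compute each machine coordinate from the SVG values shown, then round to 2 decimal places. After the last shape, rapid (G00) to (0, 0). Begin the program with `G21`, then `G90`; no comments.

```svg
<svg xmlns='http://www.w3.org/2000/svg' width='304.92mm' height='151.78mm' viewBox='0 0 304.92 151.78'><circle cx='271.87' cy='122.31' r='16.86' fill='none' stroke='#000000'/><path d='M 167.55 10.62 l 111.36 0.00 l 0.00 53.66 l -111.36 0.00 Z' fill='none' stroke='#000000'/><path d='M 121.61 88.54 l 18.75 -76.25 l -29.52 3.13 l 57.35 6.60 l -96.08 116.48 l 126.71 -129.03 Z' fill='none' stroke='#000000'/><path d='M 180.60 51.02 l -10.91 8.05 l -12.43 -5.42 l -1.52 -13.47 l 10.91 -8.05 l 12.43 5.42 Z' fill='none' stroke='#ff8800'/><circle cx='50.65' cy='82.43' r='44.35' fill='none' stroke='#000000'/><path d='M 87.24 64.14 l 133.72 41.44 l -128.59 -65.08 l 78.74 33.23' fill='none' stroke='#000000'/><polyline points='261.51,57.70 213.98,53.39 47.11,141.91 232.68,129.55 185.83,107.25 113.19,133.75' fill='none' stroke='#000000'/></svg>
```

G21
G90
G00 X288.73 Y29.47
M4 S516
G01 X283.79 Y41.39 F2081
G01 X271.87 Y46.33
G01 X259.95 Y41.39
G01 X255.01 Y29.47
G01 X259.95 Y17.55
G01 X271.87 Y12.61
G01 X283.79 Y17.55
G01 X288.73 Y29.47
M5
G00 X167.55 Y141.16
M4 S516
G01 X278.91 Y141.16 F2081
G01 X278.91 Y87.50
G01 X167.55 Y87.50
G01 X167.55 Y141.16
M5
G00 X121.61 Y63.24
M4 S516
G01 X140.36 Y139.49 F2081
G01 X110.84 Y136.36
G01 X168.19 Y129.76
G01 X72.11 Y13.28
G01 X198.82 Y142.31
G01 X121.61 Y63.24
M5
G00 X180.60 Y100.76
M4 S277
G01 X169.69 Y92.71 F2273
G01 X157.26 Y98.13
G01 X155.74 Y111.60
G01 X166.65 Y119.65
G01 X179.08 Y114.23
G01 X180.60 Y100.76
M5
G00 X95.00 Y69.35
M4 S516
G01 X82.01 Y100.71 F2081
G01 X50.65 Y113.70
G01 X19.29 Y100.71
G01 X6.30 Y69.35
G01 X19.29 Y37.99
G01 X50.65 Y25.00
G01 X82.01 Y37.99
G01 X95.00 Y69.35
M5
G00 X87.24 Y87.64
M4 S516
G01 X220.96 Y46.20 F2081
G01 X92.37 Y111.28
G01 X171.11 Y78.05
M5
G00 X261.51 Y94.08
M4 S516
G01 X213.98 Y98.39 F2081
G01 X47.11 Y9.87
G01 X232.68 Y22.23
G01 X185.83 Y44.53
G01 X113.19 Y18.03
M5
G00 X0.00 Y0.00

viewBox `0 0 304.92 151.78` with mm width/height → 1 unit = 1 mm. Flip: y_m = 151.78 − y_svg.

**Shape 1** — `<circle>` circle, stroke `#000000` → score (S516, F2081). Machine vertices: (288.73,29.47) → (283.79,41.39) → (271.87,46.33) → (259.95,41.39) → (255.01,29.47) → (259.95,17.55) → (271.87,12.61) → (283.79,17.55) → (288.73,29.47). Closed: final G1 returns to the first vertex.

**Shape 2** — `<path>` rectangle, stroke `#000000` → score (S516, F2081). Machine vertices: (167.55,141.16) → (278.91,141.16) → (278.91,87.50) → (167.55,87.50) → (167.55,141.16). Closed: final G1 returns to the first vertex.

**Shape 3** — `<path>` closed polygon, stroke `#000000` → score (S516, F2081). Machine vertices: (121.61,63.24) → (140.36,139.49) → (110.84,136.36) → (168.19,129.76) → (72.11,13.28) → (198.82,142.31) → (121.61,63.24). Closed: final G1 returns to the first vertex.

**Shape 4** — `<path>` regular polygon, stroke `#ff8800` → engrave (S277, F2273). Machine vertices: (180.60,100.76) → (169.69,92.71) → (157.26,98.13) → (155.74,111.60) → (166.65,119.65) → (179.08,114.23) → (180.60,100.76). Closed: final G1 returns to the first vertex.

**Shape 5** — `<circle>` circle, stroke `#000000` → score (S516, F2081). Machine vertices: (95.00,69.35) → (82.01,100.71) → (50.65,113.70) → (19.29,100.71) → (6.30,69.35) → (19.29,37.99) → (50.65,25.00) → (82.01,37.99) → (95.00,69.35). Closed: final G1 returns to the first vertex.

**Shape 6** — `<path>` open polyline, stroke `#000000` → score (S516, F2081). Machine vertices: (87.24,87.64) → (220.96,46.20) → (92.37,111.28) → (171.11,78.05). Open path.

**Shape 7** — `<polyline>` open polyline, stroke `#000000` → score (S516, F2081). Machine vertices: (261.51,94.08) → (213.98,98.39) → (47.11,9.87) → (232.68,22.23) → (185.83,44.53) → (113.19,18.03). Open path.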